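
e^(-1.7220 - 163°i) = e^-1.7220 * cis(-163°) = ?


e^-1.7220 = 0.1787
cos(-163°) = -0.9563
sin(-163°) = -0.29237
Real = 0.1787*(-0.9563) = -0.1709
Imag = 0.1787*(-0.29237) = -0.0522

-0.1709 - 0.0522i


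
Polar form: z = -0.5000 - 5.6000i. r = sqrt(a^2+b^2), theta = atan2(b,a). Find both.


r = sqrt(0.25+31.36) = sqrt(31.61) = 5.6223
theta = atan2(-5.6, -0.5) = -95.1022 degrees

r = 5.6223, theta = -95.1022 degrees


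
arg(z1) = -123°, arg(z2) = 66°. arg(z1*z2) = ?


arg(z1*z2) = -123° + 66° = -57°
Normalized to (-180°, 180°]: -57°

-57°


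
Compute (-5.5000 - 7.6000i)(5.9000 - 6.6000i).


Real = -5.5*5.9 - (-7.6)*(-6.6) = -32.45 - 50.16 = -82.61
Imag = -5.5*(-6.6) + 5.9*(-7.6) = 36.3 - (44.84) = -8.54

-82.6100 - 8.5400i


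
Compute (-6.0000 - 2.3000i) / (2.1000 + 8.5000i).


Conjugate of z2 = 2.1000 - 8.5000i
Numerator: (-6.0000 - 2.3000i)(2.1000 - 8.5000i) = -32.1500 + 46.1700i
Denominator: 2.1^2 + 8.5^2 = 76.66
Result = (-32.1500 + 46.1700i)/76.66

-0.4194 + 0.6023i


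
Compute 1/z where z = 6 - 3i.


|z|^2 = 36+9 = 45
1/z = (6 + 3i)/45

1/z = 0.1333 + 0.0667i


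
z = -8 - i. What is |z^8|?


|z| = sqrt(64+1) = sqrt(65) = 8.0623
|z^8| = |z|^8 = (sqrt(65))^8 = 65^4 = 17850625

|z^8| = 17850625


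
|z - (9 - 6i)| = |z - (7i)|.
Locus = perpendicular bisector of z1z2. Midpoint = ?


Equal distances means the locus is the perpendicular bisector of z1 and z2.
Midpoint = ((9+0)/2, (-6+7)/2) = (4.5000, 0.5000)

Perpendicular bisector through (4.5000, 0.5000)


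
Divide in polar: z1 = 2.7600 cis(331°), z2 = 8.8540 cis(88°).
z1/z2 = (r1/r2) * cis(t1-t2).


r = 2.7600 / 8.8540 = 0.3117
theta = 331° - 88° = 243° = 243° (mod 360)

0.3117 cis(243°)


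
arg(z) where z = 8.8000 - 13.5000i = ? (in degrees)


Re = 8.8, Im = -13.5
arg = atan2(-13.5, 8.8) = -56.9016 degrees

arg(z) = -56.9016 degrees


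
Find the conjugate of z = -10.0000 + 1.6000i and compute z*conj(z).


z_bar = -10.0000 - 1.6000i
z*z_bar = (-10)^2 + 1.6^2 = 100 + 2.56 = 102.56

z_bar = -10.0000 - 1.6000i, z*z_bar = 102.56


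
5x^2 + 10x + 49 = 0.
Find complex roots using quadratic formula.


disc = 10^2 - 4*5*49 = 100 - 980 = -880
sqrt(|disc|) = sqrt(880) = 29.6648
Real part = -10/(2*5) = -1.0000
Imag part = 29.6648/(2*5) = 2.9665

-1.0000 ± 2.9665i


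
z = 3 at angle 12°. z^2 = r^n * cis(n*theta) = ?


r^2 = 3^2 = 9
n*theta = 2*12° = 24° = 24° (mod 360)
a = 9*cos(24°) = 8.2219
b = 9*sin(24°) = 3.6606

9 cis(24°) = 8.2219 + 3.6606i


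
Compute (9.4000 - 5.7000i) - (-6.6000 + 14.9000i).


Real: 9.4 + 6.6 = 16
Imag: -5.7 - 14.9 = -20.6

16.0000 - 20.6000i


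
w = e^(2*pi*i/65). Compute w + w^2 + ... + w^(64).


With w = e^(2*pi*i/65), all 65 of the 65th roots of unity w^0 = 1, w, ..., w^(64) sum to 0: 1 + w + ... + w^(64) = (1 - w^65)/(1 - w) = 0 since w^65 = 1, w ≠ 1.
Removing the root 1: w + w^2 + ... + w^(64) = 0 - 1 = -1

Sum = -1


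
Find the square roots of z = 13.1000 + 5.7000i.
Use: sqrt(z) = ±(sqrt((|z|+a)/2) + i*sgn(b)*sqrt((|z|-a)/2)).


|z| = sqrt(171.61+32.49) = 14.2864
sqrt((|z|+a)/2) = sqrt((14.2864+13.1)/2) = sqrt(13.6932) = 3.7004
sqrt((|z|-a)/2) = sqrt((14.2864-13.1)/2) = sqrt(0.5932) = 0.7702

±(3.7004 + 0.7702i) i.e. 3.7004 + 0.7702i and -3.7004 - 0.7702i


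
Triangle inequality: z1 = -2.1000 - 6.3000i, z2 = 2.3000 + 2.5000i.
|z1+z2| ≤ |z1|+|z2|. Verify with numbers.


|z1| = sqrt((-2.1)^2 + (-6.3)^2) = sqrt(44.1) = 6.6408
|z2| = sqrt(2.3^2 + 2.5^2) = sqrt(11.54) = 3.3971
z1+z2 = 0.2000 - 3.8000i
|z1+z2| = sqrt(14.48) = 3.8053
|z1|+|z2| = 6.6408 + 3.3971 = 10.0379

|z1+z2| = 3.8053 ≤ |z1|+|z2| = 10.0379 (verified)


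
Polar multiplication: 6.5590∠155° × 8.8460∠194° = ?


r = 6.5590 * 8.8460 = 58.0209
theta = 155° + 194° = 349° = 349° (mod 360)

58.0209 cis(349°)


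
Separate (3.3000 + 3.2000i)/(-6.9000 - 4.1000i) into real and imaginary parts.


Multiply by conjugate: (3.3000 + 3.2000i)(-6.9000 + 4.1000i) / ((-6.9)^2 + (-4.1)^2)
Numerator real = 3.3*(-6.9) + 3.2*(-4.1) = -35.89
Numerator imag = 3.2*(-6.9) - 3.3*(-4.1) = -8.55
Denominator = 64.42
Re(z) = -35.89/64.42 = -0.5571
Im(z) = -8.55/64.42 = -0.1327

Re(z) = -0.5571, Im(z) = -0.1327


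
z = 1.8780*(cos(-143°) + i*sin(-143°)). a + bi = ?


a = 1.8780*cos(-143°) = 1.8780*(-0.7986) = -1.4998
b = 1.8780*sin(-143°) = 1.8780*(-0.6018) = -1.1302

-1.4998 - 1.1302i


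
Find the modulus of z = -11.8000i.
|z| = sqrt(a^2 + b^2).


|z| = sqrt(0^2 + (-11.8)^2) = sqrt(0 + 139.24) = sqrt(139.24) = 11.8000

|z| = 11.8000


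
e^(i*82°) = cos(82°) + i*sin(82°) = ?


cos(82°) = 0.1392
sin(82°) = 0.9903

e^(i*82°) = 0.1392 + 0.9903i


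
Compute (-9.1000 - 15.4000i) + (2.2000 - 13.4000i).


Real: -9.1 + 2.2 = -6.9
Imag: -15.4 - 13.4 = -28.8

-6.9000 - 28.8000i


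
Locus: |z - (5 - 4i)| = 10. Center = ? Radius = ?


|z - z0| = r is a circle with center z0 and radius r.
Center = (5, -4), radius = 10

Circle with center (5, -4) and radius 10


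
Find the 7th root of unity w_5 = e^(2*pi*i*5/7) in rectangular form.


Angle = 360*5/7 = 257.1429°
a = cos(257.1429°) = -0.2225
b = sin(257.1429°) = -0.9749

-0.2225 - 0.9749i


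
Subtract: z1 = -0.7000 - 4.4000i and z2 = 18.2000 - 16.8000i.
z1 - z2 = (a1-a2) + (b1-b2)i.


Real: -0.7 - 18.2 = -18.9
Imag: -4.4 + 16.8 = 12.4

-18.9000 + 12.4000i


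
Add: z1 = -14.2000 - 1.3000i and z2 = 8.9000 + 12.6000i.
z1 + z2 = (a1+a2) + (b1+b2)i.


Real: -14.2 + 8.9 = -5.3
Imag: -1.3 + 12.6 = 11.3

-5.3000 + 11.3000i


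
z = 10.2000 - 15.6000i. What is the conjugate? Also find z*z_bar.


z_bar = 10.2000 + 15.6000i
z*z_bar = 10.2^2 + (-15.6)^2 = 104.04 + 243.36 = 347.4

z_bar = 10.2000 + 15.6000i, z*z_bar = 347.4


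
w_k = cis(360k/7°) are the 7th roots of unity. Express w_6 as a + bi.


Angle = 360*6/7 = 308.5714°
a = cos(308.5714°) = 0.6235
b = sin(308.5714°) = -0.7818

0.6235 - 0.7818i


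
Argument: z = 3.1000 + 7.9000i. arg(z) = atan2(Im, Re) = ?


Re = 3.1, Im = 7.9
arg = atan2(7.9, 3.1) = 68.5747 degrees

arg(z) = 68.5747 degrees


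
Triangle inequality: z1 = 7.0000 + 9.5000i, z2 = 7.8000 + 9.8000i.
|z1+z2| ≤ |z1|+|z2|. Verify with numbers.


|z1| = sqrt(7^2 + 9.5^2) = sqrt(139.25) = 11.8004
|z2| = sqrt(7.8^2 + 9.8^2) = sqrt(156.88) = 12.5252
z1+z2 = 14.8000 + 19.3000i
|z1+z2| = sqrt(591.53) = 24.3214
|z1|+|z2| = 11.8004 + 12.5252 = 24.3256

|z1+z2| = 24.3214 ≤ |z1|+|z2| = 24.3256 (verified)


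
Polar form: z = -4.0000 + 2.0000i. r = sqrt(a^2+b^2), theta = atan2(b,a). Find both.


r = sqrt(16+4) = sqrt(20) = 4.4721
theta = atan2(2, -4) = 153.4349 degrees

r = 4.4721, theta = 153.4349 degrees


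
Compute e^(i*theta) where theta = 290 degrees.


cos(290°) = 0.3420
sin(290°) = -0.9397

e^(i*290°) = 0.3420 - 0.9397i


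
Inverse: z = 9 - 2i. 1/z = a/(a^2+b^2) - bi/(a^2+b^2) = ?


|z|^2 = 81+4 = 85
1/z = (9 + 2i)/85

1/z = 0.1059 + 0.0235i


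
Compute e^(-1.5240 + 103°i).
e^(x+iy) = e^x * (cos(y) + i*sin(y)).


e^-1.5240 = 0.21784
cos(103°) = -0.225
sin(103°) = 0.9744
Real = 0.21784*(-0.225) = -0.0490
Imag = 0.21784*0.9744 = 0.2123

-0.0490 + 0.2123i


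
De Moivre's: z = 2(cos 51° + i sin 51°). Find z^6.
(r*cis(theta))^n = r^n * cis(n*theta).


r^6 = 2^6 = 64
n*theta = 6*51° = 306° = 306° (mod 360)
a = 64*cos(306°) = 37.6183
b = 64*sin(306°) = -51.7771

64 cis(306°) = 37.6183 - 51.7771i


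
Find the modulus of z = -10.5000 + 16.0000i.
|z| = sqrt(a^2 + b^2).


|z| = sqrt((-10.5)^2 + 16^2) = sqrt(110.25 + 256) = sqrt(366.25) = 19.1377

|z| = 19.1377


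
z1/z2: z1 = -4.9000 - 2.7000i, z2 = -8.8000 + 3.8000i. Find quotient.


Conjugate of z2 = -8.8000 - 3.8000i
Numerator: (-4.9000 - 2.7000i)(-8.8000 - 3.8000i) = 32.8600 + 42.3800i
Denominator: (-8.8)^2 + 3.8^2 = 91.88
Result = (32.8600 + 42.3800i)/91.88

0.3576 + 0.4613i


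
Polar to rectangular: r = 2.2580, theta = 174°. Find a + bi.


a = 2.2580*cos(174°) = 2.2580*(-0.9945) = -2.2456
b = 2.2580*sin(174°) = 2.2580*0.1045 = 0.2360

-2.2456 + 0.2360i


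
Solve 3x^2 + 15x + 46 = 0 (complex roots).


disc = 15^2 - 4*3*46 = 225 - 552 = -327
sqrt(|disc|) = sqrt(327) = 18.0831
Real part = -15/(2*3) = -2.5000
Imag part = 18.0831/(2*3) = 3.0139

-2.5000 ± 3.0139i


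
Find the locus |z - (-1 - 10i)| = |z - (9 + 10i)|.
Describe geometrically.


Equal distances means the locus is the perpendicular bisector of z1 and z2.
Midpoint = ((-1+9)/2, (-10+10)/2) = (4.0000, 0)

Perpendicular bisector through (4.0000, 0)


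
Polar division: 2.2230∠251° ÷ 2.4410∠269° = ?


r = 2.2230 / 2.4410 = 0.9107
theta = 251° - 269° = -18° = 342° (mod 360)

0.9107 cis(342°)


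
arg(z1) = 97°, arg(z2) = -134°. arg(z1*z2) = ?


arg(z1*z2) = 97° - 134° = -37°
Normalized to (-180°, 180°]: -37°

-37°


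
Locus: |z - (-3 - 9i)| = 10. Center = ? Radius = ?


|z - z0| = r is a circle with center z0 and radius r.
Center = (-3, -9), radius = 10

Circle with center (-3, -9) and radius 10


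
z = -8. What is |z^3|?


|z| = sqrt(64+0) = sqrt(64) = 8
|z^3| = |z|^3 = 8^3 = 512

|z^3| = 512


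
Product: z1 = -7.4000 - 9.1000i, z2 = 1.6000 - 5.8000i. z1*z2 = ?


Real = -7.4*1.6 - (-9.1)*(-5.8) = -11.84 - 52.78 = -64.62
Imag = -7.4*(-5.8) + 1.6*(-9.1) = 42.92 - (14.56) = 28.36

-64.6200 + 28.3600i


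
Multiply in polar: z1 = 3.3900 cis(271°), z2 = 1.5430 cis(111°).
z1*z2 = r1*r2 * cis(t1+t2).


r = 3.3900 * 1.5430 = 5.2308
theta = 271° + 111° = 382° = 22° (mod 360)

5.2308 cis(22°)


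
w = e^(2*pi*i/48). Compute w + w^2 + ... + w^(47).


With w = e^(2*pi*i/48), all 48 of the 48th roots of unity w^0 = 1, w, ..., w^(47) sum to 0: 1 + w + ... + w^(47) = (1 - w^48)/(1 - w) = 0 since w^48 = 1, w ≠ 1.
Removing the root 1: w + w^2 + ... + w^(47) = 0 - 1 = -1

Sum = -1


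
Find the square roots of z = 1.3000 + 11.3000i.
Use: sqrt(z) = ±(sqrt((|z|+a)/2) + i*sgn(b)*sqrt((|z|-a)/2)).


|z| = sqrt(1.69+127.69) = 11.3745
sqrt((|z|+a)/2) = sqrt((11.3745+1.3)/2) = sqrt(6.3373) = 2.5174
sqrt((|z|-a)/2) = sqrt((11.3745-1.3)/2) = sqrt(5.0373) = 2.2444

±(2.5174 + 2.2444i) i.e. 2.5174 + 2.2444i and -2.5174 - 2.2444i


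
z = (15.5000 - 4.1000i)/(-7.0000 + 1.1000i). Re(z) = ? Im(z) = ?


Multiply by conjugate: (15.5000 - 4.1000i)(-7.0000 - 1.1000i) / ((-7)^2 + 1.1^2)
Numerator real = 15.5*(-7) - (4.1)*1.1 = -113.01
Numerator imag = -4.1*(-7) - 15.5*1.1 = 11.65
Denominator = 50.21
Re(z) = -113.01/50.21 = -2.2507
Im(z) = 11.65/50.21 = 0.2320

Re(z) = -2.2507, Im(z) = 0.2320


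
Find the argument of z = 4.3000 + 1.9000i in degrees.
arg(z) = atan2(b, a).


Re = 4.3, Im = 1.9
arg = atan2(1.9, 4.3) = 23.8387 degrees

arg(z) = 23.8387 degrees


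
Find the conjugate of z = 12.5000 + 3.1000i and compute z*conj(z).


z_bar = 12.5000 - 3.1000i
z*z_bar = 12.5^2 + 3.1^2 = 156.25 + 9.61 = 165.86

z_bar = 12.5000 - 3.1000i, z*z_bar = 165.86


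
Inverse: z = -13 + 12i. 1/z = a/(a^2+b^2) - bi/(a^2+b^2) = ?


|z|^2 = 169+144 = 313
1/z = (-13 - 12i)/313

1/z = -0.0415 - 0.0383i


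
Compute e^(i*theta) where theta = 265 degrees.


cos(265°) = -0.0872
sin(265°) = -0.9962

e^(i*265°) = -0.0872 - 0.9962i


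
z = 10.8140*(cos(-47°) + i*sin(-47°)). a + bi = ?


a = 10.8140*cos(-47°) = 10.8140*0.682 = 7.3751
b = 10.8140*sin(-47°) = 10.8140*(-0.731354) = -7.9089

7.3751 - 7.9089i


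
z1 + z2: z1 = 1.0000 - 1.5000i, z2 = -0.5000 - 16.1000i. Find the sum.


Real: 1 - 0.5 = 0.5
Imag: -1.5 - 16.1 = -17.6

0.5000 - 17.6000i


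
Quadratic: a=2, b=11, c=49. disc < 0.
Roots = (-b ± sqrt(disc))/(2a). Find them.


disc = 11^2 - 4*2*49 = 121 - 392 = -271
sqrt(|disc|) = sqrt(271) = 16.4621
Real part = -11/(2*2) = -2.7500
Imag part = 16.4621/(2*2) = 4.1155

-2.7500 ± 4.1155i


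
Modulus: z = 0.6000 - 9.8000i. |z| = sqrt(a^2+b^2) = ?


|z| = sqrt(0.6^2 + (-9.8)^2) = sqrt(0.36 + 96.04) = sqrt(96.4) = 9.8184

|z| = 9.8184


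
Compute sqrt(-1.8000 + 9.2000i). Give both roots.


|z| = sqrt(3.24+84.64) = 9.3744
sqrt((|z|+a)/2) = sqrt((9.3744+(-1.8))/2) = sqrt(3.7872) = 1.9461
sqrt((|z|-a)/2) = sqrt((9.3744-(-1.8))/2) = sqrt(5.5872) = 2.3637

±(1.9461 + 2.3637i) i.e. 1.9461 + 2.3637i and -1.9461 - 2.3637i


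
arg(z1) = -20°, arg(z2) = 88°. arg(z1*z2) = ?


arg(z1*z2) = -20° + 88° = 68°
Normalized to (-180°, 180°]: 68°

68°


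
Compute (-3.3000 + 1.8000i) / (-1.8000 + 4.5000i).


Conjugate of z2 = -1.8000 - 4.5000i
Numerator: (-3.3000 + 1.8000i)(-1.8000 - 4.5000i) = 14.0400 + 11.6100i
Denominator: (-1.8)^2 + 4.5^2 = 23.49
Result = (14.0400 + 11.6100i)/23.49

0.5977 + 0.4943i


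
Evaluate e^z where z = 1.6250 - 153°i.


e^1.6250 = 5.0784
cos(-153°) = -0.891
sin(-153°) = -0.454
Real = 5.0784*(-0.891) = -4.5249
Imag = 5.0784*(-0.454) = -2.3056

-4.5249 - 2.3056i


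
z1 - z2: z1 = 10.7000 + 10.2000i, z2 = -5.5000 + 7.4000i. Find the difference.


Real: 10.7 + 5.5 = 16.2
Imag: 10.2 - 7.4 = 2.8

16.2000 + 2.8000i


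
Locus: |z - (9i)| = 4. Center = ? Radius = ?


|z - z0| = r is a circle with center z0 and radius r.
Center = (0, 9), radius = 4

Circle with center (0, 9) and radius 4


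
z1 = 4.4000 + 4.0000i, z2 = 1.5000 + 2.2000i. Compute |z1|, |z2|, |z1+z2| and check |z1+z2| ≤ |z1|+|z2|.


|z1| = sqrt(4.4^2 + 4^2) = sqrt(35.36) = 5.9464
|z2| = sqrt(1.5^2 + 2.2^2) = sqrt(7.09) = 2.6627
z1+z2 = 5.9000 + 6.2000i
|z1+z2| = sqrt(73.25) = 8.5586
|z1|+|z2| = 5.9464 + 2.6627 = 8.6091

|z1+z2| = 8.5586 ≤ |z1|+|z2| = 8.6091 (verified)


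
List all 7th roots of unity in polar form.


The 7th roots of unity are cis(360k/7°) for k=0..6
Angle step = 360/7 = 51.4286°
Primitive root: cis(51.4286°)
Primitive root = 0.6235 + 0.7818i

7 roots at angles: 0°, 51.4286°, 102.8571°, 154.2857°, 205.7143°, 257.1429°, 308.5714°


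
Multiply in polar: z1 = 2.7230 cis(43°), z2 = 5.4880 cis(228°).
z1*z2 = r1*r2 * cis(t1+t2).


r = 2.7230 * 5.4880 = 14.9438
theta = 43° + 228° = 271° = 271° (mod 360)

14.9438 cis(271°)


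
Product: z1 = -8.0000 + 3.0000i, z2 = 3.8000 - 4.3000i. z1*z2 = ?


Real = -8*3.8 - 3*(-4.3) = -30.4 - (-12.9) = -17.5
Imag = -8*(-4.3) + 3.8*3 = 34.4 + 11.4 = 45.8

-17.5000 + 45.8000i


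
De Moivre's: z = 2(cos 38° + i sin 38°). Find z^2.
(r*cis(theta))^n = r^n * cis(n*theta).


r^2 = 2^2 = 4
n*theta = 2*38° = 76° = 76° (mod 360)
a = 4*cos(76°) = 0.9677
b = 4*sin(76°) = 3.8812

4 cis(76°) = 0.9677 + 3.8812i


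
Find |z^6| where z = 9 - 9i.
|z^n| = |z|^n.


|z| = sqrt(81+81) = sqrt(162) = 12.7279
|z^6| = |z|^6 = (sqrt(162))^6 = 162^3 = 4251528

|z^6| = 4251528


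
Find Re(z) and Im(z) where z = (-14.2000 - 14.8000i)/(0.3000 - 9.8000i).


Multiply by conjugate: (-14.2000 - 14.8000i)(0.3000 + 9.8000i) / (0.3^2 + (-9.8)^2)
Numerator real = -14.2*0.3 - (14.8)*(-9.8) = 140.78
Numerator imag = -14.8*0.3 - (-14.2)*(-9.8) = -143.6
Denominator = 96.13
Re(z) = 140.78/96.13 = 1.4645
Im(z) = -143.6/96.13 = -1.4938

Re(z) = 1.4645, Im(z) = -1.4938


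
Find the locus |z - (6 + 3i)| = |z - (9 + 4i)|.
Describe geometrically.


Equal distances means the locus is the perpendicular bisector of z1 and z2.
Midpoint = ((6+9)/2, (3+4)/2) = (7.5000, 3.5000)

Perpendicular bisector through (7.5000, 3.5000)


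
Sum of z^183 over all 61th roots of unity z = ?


The roots are w_k = w^k with w = e^(2*pi*i/61), and (w^k)^183 = (w^183)^k.
So S = 1 + u + u^2 + ... + u^(60) with u = w^183.
183 = 3*61 + 0, so 183 is a multiple of 61 and u = (w^61)^3 = 1.
Every one of the 61 terms equals 1: S = 61

S = 61


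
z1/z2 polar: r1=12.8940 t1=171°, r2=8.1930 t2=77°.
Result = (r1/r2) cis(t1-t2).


r = 12.8940 / 8.1930 = 1.5738
theta = 171° - 77° = 94° = 94° (mod 360)

1.5738 cis(94°)


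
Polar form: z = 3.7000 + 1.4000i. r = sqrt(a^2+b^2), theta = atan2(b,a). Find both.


r = sqrt(13.69+1.96) = sqrt(15.65) = 3.9560
theta = atan2(1.4, 3.7) = 20.7256 degrees

r = 3.9560, theta = 20.7256 degrees


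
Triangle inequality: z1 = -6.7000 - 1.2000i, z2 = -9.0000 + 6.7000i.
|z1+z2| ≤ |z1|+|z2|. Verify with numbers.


|z1| = sqrt((-6.7)^2 + (-1.2)^2) = sqrt(46.33) = 6.8066
|z2| = sqrt((-9)^2 + 6.7^2) = sqrt(125.89) = 11.2201
z1+z2 = -15.7000 + 5.5000i
|z1+z2| = sqrt(276.74) = 16.6355
|z1|+|z2| = 6.8066 + 11.2201 = 18.0267

|z1+z2| = 16.6355 ≤ |z1|+|z2| = 18.0267 (verified)


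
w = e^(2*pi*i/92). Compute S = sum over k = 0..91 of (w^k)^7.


The roots are w_k = w^k with w = e^(2*pi*i/92), and (w^k)^7 = (w^7)^k.
So S = 1 + u + u^2 + ... + u^(91) with u = w^7.
7 = 0*92 + 7, so 7 is not a multiple of 92: u = w^7 ≠ 1 (w is a primitive 92th root), while u^92 = (w^92)^7 = 1.
Geometric series: S = (1 - u^92)/(1 - u) = (1 - 1)/(1 - u) = 0

S = 0


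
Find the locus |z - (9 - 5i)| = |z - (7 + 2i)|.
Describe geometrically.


Equal distances means the locus is the perpendicular bisector of z1 and z2.
Midpoint = ((9+7)/2, (-5+2)/2) = (8.0000, -1.5000)

Perpendicular bisector through (8.0000, -1.5000)


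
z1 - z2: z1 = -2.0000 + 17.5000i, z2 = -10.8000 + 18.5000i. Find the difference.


Real: -2 + 10.8 = 8.8
Imag: 17.5 - 18.5 = -1

8.8000 - i


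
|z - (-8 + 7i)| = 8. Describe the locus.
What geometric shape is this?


|z - z0| = r is a circle with center z0 and radius r.
Center = (-8, 7), radius = 8

Circle with center (-8, 7) and radius 8


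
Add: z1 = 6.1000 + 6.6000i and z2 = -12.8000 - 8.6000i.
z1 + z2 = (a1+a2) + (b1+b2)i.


Real: 6.1 - 12.8 = -6.7
Imag: 6.6 - 8.6 = -2

-6.7000 - 2.0000i


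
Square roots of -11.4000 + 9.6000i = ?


|z| = sqrt(129.96+92.16) = 14.9037
sqrt((|z|+a)/2) = sqrt((14.9037+(-11.4))/2) = sqrt(1.7518) = 1.3236
sqrt((|z|-a)/2) = sqrt((14.9037-(-11.4))/2) = sqrt(13.1518) = 3.6265

±(1.3236 + 3.6265i) i.e. 1.3236 + 3.6265i and -1.3236 - 3.6265i


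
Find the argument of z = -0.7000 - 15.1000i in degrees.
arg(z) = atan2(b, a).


Re = -0.7, Im = -15.1
arg = atan2(-15.1, -0.7) = -92.6542 degrees

arg(z) = -92.6542 degrees


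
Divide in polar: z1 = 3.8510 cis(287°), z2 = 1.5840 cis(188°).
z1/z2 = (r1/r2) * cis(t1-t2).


r = 3.8510 / 1.5840 = 2.4312
theta = 287° - 188° = 99° = 99° (mod 360)

2.4312 cis(99°)


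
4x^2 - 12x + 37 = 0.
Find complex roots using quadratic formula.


disc = (-12)^2 - 4*4*37 = 144 - 592 = -448
sqrt(|disc|) = sqrt(448) = 21.1660
Real part = 12/(2*4) = 1.5000
Imag part = 21.1660/(2*4) = 2.6458

1.5000 ± 2.6458i


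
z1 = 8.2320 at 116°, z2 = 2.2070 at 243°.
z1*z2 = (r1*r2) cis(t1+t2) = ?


r = 8.2320 * 2.2070 = 18.1680
theta = 116° + 243° = 359° = 359° (mod 360)

18.1680 cis(359°)


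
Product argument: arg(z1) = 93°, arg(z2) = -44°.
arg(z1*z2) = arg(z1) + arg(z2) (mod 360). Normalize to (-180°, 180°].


arg(z1*z2) = 93° - 44° = 49°
Normalized to (-180°, 180°]: 49°

49°


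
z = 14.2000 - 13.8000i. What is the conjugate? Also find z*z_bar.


z_bar = 14.2000 + 13.8000i
z*z_bar = 14.2^2 + (-13.8)^2 = 201.64 + 190.44 = 392.08

z_bar = 14.2000 + 13.8000i, z*z_bar = 392.08


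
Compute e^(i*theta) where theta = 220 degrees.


cos(220°) = -0.7660
sin(220°) = -0.6428

e^(i*220°) = -0.7660 - 0.6428i


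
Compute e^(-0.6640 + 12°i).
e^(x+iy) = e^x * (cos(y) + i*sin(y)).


e^-0.6640 = 0.5148
cos(12°) = 0.9781
sin(12°) = 0.2079
Real = 0.5148*0.9781 = 0.5035
Imag = 0.5148*0.2079 = 0.1070

0.5035 + 0.1070i


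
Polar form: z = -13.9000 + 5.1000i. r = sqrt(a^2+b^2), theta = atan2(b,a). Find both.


r = sqrt(193.21+26.01) = sqrt(219.22) = 14.8061
theta = atan2(5.1, -13.9) = 159.8516 degrees

r = 14.8061, theta = 159.8516 degrees


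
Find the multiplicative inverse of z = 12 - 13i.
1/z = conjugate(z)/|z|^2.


|z|^2 = 144+169 = 313
1/z = (12 + 13i)/313

1/z = 0.0383 + 0.0415i


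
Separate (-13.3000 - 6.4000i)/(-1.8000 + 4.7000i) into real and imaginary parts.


Multiply by conjugate: (-13.3000 - 6.4000i)(-1.8000 - 4.7000i) / ((-1.8)^2 + 4.7^2)
Numerator real = -13.3*(-1.8) - (6.4)*4.7 = -6.14
Numerator imag = -6.4*(-1.8) - (-13.3)*4.7 = 74.03
Denominator = 25.33
Re(z) = -6.14/25.33 = -0.2424
Im(z) = 74.03/25.33 = 2.9226

Re(z) = -0.2424, Im(z) = 2.9226


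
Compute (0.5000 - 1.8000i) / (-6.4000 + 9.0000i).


Conjugate of z2 = -6.4000 - 9.0000i
Numerator: (0.5000 - 1.8000i)(-6.4000 - 9.0000i) = -19.4000 + 7.0200i
Denominator: (-6.4)^2 + 9^2 = 121.96
Result = (-19.4000 + 7.0200i)/121.96

-0.1591 + 0.0576i


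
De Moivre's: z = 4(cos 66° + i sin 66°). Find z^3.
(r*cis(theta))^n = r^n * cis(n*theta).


r^3 = 4^3 = 64
n*theta = 3*66° = 198° = 198° (mod 360)
a = 64*cos(198°) = -60.8676
b = 64*sin(198°) = -19.7771

64 cis(198°) = -60.8676 - 19.7771i


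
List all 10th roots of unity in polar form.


The 10th roots of unity are cis(360k/10°) for k=0..9
Angle step = 360/10 = 36°
Primitive root: cis(36°)
Primitive root = 0.8090 + 0.5878i

10 roots at angles: 0°, 36°, 72°, 108°, 144°, 180°, 216°, 252°, 288°, 324°


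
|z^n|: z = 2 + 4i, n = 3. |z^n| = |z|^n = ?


|z| = sqrt(4+16) = sqrt(20) = 4.4721
|z^3| = |z|^3 = (sqrt(20))^3 = 20*sqrt(20)

|z^3| = 20*sqrt(20) ≈ 89.4427


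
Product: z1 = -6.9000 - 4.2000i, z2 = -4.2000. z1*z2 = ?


Real = -6.9*(-4.2) - (-4.2)*0 = 28.98 - 0 = 28.98
Imag = -6.9*0 - (4.2)*(-4.2) = 0 + 17.64 = 17.64

28.9800 + 17.6400i


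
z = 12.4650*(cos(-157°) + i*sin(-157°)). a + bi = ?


a = 12.4650*cos(-157°) = 12.4650*(-0.920505) = -11.4741
b = 12.4650*sin(-157°) = 12.4650*(-0.390731) = -4.8705

-11.4741 - 4.8705i


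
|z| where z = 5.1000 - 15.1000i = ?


|z| = sqrt(5.1^2 + (-15.1)^2) = sqrt(26.01 + 228.01) = sqrt(254.02) = 15.9380

|z| = 15.9380


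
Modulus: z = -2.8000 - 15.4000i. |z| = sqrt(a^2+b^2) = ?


|z| = sqrt((-2.8)^2 + (-15.4)^2) = sqrt(7.84 + 237.16) = sqrt(245) = 15.6525

|z| = 15.6525


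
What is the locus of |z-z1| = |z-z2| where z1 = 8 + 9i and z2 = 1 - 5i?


Equal distances means the locus is the perpendicular bisector of z1 and z2.
Midpoint = ((8+1)/2, (9+(-5))/2) = (4.5000, 2.0000)

Perpendicular bisector through (4.5000, 2.0000)


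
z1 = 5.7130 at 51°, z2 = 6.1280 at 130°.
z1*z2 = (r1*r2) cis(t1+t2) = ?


r = 5.7130 * 6.1280 = 35.0093
theta = 51° + 130° = 181° = 181° (mod 360)

35.0093 cis(181°)


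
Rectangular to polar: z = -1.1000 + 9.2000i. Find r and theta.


r = sqrt(1.21+84.64) = sqrt(85.85) = 9.2655
theta = atan2(9.2, -1.1) = 96.8182 degrees

r = 9.2655, theta = 96.8182 degrees


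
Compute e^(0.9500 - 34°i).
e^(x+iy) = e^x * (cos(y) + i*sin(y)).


e^0.9500 = 2.58571
cos(-34°) = 0.82904
sin(-34°) = -0.5592
Real = 2.58571*0.82904 = 2.1437
Imag = 2.58571*(-0.5592) = -1.4459

2.1437 - 1.4459i


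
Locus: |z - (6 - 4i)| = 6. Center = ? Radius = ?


|z - z0| = r is a circle with center z0 and radius r.
Center = (6, -4), radius = 6

Circle with center (6, -4) and radius 6


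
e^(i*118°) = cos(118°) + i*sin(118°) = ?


cos(118°) = -0.4695
sin(118°) = 0.8829

e^(i*118°) = -0.4695 + 0.8829i


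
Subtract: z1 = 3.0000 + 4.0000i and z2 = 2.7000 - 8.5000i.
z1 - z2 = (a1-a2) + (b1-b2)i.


Real: 3 - 2.7 = 0.3
Imag: 4 + 8.5 = 12.5

0.3000 + 12.5000i


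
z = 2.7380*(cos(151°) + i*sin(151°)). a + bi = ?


a = 2.7380*cos(151°) = 2.7380*(-0.8746) = -2.3947
b = 2.7380*sin(151°) = 2.7380*0.4848 = 1.3274

-2.3947 + 1.3274i


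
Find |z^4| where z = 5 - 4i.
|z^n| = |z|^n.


|z| = sqrt(25+16) = sqrt(41) = 6.4031
|z^4| = |z|^4 = (sqrt(41))^4 = 41^2 = 1681

|z^4| = 1681


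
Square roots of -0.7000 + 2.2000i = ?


|z| = sqrt(0.49+4.84) = 2.3087
sqrt((|z|+a)/2) = sqrt((2.3087+(-0.7))/2) = sqrt(0.8043) = 0.8968
sqrt((|z|-a)/2) = sqrt((2.3087-(-0.7))/2) = sqrt(1.5043) = 1.2265

±(0.8968 + 1.2265i) i.e. 0.8968 + 1.2265i and -0.8968 - 1.2265i


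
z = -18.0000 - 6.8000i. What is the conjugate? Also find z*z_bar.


z_bar = -18.0000 + 6.8000i
z*z_bar = (-18)^2 + (-6.8)^2 = 324 + 46.24 = 370.24

z_bar = -18.0000 + 6.8000i, z*z_bar = 370.24


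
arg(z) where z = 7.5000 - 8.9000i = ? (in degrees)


Re = 7.5, Im = -8.9
arg = atan2(-8.9, 7.5) = -49.8793 degrees

arg(z) = -49.8793 degrees


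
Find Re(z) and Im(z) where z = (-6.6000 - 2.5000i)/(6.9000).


Multiply by conjugate: (-6.6000 - 2.5000i)(6.9000) / (6.9^2 + 0^2)
Numerator real = -6.6*6.9 - (2.5)*0 = -45.54
Numerator imag = -2.5*6.9 - (-6.6)*0 = -17.25
Denominator = 47.61
Re(z) = -45.54/47.61 = -0.9565
Im(z) = -17.25/47.61 = -0.3623

Re(z) = -0.9565, Im(z) = -0.3623


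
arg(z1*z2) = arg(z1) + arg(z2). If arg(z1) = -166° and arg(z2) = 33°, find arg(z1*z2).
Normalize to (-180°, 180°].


arg(z1*z2) = -166° + 33° = -133°
Normalized to (-180°, 180°]: -133°

-133°


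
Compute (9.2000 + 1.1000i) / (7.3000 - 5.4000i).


Conjugate of z2 = 7.3000 + 5.4000i
Numerator: (9.2000 + 1.1000i)(7.3000 + 5.4000i) = 61.2200 + 57.7100i
Denominator: 7.3^2 + (-5.4)^2 = 82.45
Result = (61.2200 + 57.7100i)/82.45

0.7425 + 0.6999i


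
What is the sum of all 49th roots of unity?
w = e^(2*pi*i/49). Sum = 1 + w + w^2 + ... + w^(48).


The sum of all 49th roots of unity is 0.
Geometric series: (1 - w^49)/(1 - w) = (1-1)/(1-w) = 0 since w^49 = 1, w ≠ 1.
Alternatively: coefficient of z^48 in z^49 - 1 is 0.

0


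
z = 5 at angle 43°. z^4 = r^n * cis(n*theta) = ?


r^4 = 5^4 = 625
n*theta = 4*43° = 172° = 172° (mod 360)
a = 625*cos(172°) = -618.9175
b = 625*sin(172°) = 86.9832

625 cis(172°) = -618.9175 + 86.9832i


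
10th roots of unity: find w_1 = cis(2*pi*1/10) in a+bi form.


Angle = 360*1/10 = 36°
a = cos(36°) = 0.8090
b = sin(36°) = 0.5878

0.8090 + 0.5878i


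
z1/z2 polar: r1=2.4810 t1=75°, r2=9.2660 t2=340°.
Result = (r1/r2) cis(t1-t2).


r = 2.4810 / 9.2660 = 0.2678
theta = 75° - 340° = -265° = 95° (mod 360)

0.2678 cis(95°)


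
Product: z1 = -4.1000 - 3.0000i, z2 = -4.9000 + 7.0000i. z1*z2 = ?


Real = -4.1*(-4.9) - (-3)*7 = 20.09 - (-21) = 41.09
Imag = -4.1*7 - (4.9)*(-3) = -28.7 + 14.7 = -14

41.0900 - 14.0000i


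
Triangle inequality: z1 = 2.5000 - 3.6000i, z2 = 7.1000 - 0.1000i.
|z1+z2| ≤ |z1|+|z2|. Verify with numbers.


|z1| = sqrt(2.5^2 + (-3.6)^2) = sqrt(19.21) = 4.3829
|z2| = sqrt(7.1^2 + (-0.1)^2) = sqrt(50.42) = 7.1007
z1+z2 = 9.6000 - 3.7000i
|z1+z2| = sqrt(105.85) = 10.2883
|z1|+|z2| = 4.3829 + 7.1007 = 11.4836

|z1+z2| = 10.2883 ≤ |z1|+|z2| = 11.4836 (verified)


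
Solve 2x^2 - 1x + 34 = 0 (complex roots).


disc = (-1)^2 - 4*2*34 = 1 - 272 = -271
sqrt(|disc|) = sqrt(271) = 16.4621
Real part = 1/(2*2) = 0.2500
Imag part = 16.4621/(2*2) = 4.1155

0.2500 ± 4.1155i


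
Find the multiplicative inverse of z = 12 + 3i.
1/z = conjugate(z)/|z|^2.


|z|^2 = 144+9 = 153
1/z = (12 - 3i)/153

1/z = 0.0784 - 0.0196i


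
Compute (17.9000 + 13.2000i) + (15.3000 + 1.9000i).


Real: 17.9 + 15.3 = 33.2
Imag: 13.2 + 1.9 = 15.1

33.2000 + 15.1000i


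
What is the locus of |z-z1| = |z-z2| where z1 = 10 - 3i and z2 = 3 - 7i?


Equal distances means the locus is the perpendicular bisector of z1 and z2.
Midpoint = ((10+3)/2, (-3+(-7))/2) = (6.5000, -5.0000)

Perpendicular bisector through (6.5000, -5.0000)


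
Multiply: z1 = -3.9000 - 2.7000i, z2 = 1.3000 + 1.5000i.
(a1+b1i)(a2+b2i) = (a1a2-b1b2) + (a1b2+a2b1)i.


Real = -3.9*1.3 - (-2.7)*1.5 = -5.07 - (-4.05) = -1.02
Imag = -3.9*1.5 + 1.3*(-2.7) = -5.85 - (3.51) = -9.36

-1.0200 - 9.3600i


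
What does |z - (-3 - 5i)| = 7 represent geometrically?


|z - z0| = r is a circle with center z0 and radius r.
Center = (-3, -5), radius = 7

Circle with center (-3, -5) and radius 7


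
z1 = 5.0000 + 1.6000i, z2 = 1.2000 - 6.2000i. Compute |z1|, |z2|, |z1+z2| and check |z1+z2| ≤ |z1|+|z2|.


|z1| = sqrt(5^2 + 1.6^2) = sqrt(27.56) = 5.2498
|z2| = sqrt(1.2^2 + (-6.2)^2) = sqrt(39.88) = 6.3151
z1+z2 = 6.2000 - 4.6000i
|z1+z2| = sqrt(59.6) = 7.7201
|z1|+|z2| = 5.2498 + 6.3151 = 11.5649

|z1+z2| = 7.7201 ≤ |z1|+|z2| = 11.5649 (verified)


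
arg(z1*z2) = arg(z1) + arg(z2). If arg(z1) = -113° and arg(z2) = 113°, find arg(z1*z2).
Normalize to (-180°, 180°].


arg(z1*z2) = -113° + 113° = 0°
Normalized to (-180°, 180°]: 0°

0°


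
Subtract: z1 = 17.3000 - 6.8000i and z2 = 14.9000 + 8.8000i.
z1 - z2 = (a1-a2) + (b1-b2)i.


Real: 17.3 - 14.9 = 2.4
Imag: -6.8 - 8.8 = -15.6

2.4000 - 15.6000i


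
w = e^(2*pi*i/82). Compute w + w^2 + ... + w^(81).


With w = e^(2*pi*i/82), all 82 of the 82th roots of unity w^0 = 1, w, ..., w^(81) sum to 0: 1 + w + ... + w^(81) = (1 - w^82)/(1 - w) = 0 since w^82 = 1, w ≠ 1.
Removing the root 1: w + w^2 + ... + w^(81) = 0 - 1 = -1

Sum = -1


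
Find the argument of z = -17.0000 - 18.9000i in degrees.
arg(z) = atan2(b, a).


Re = -17, Im = -18.9
arg = atan2(-18.9, -17) = -131.9705 degrees

arg(z) = -131.9705 degrees


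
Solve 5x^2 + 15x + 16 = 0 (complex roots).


disc = 15^2 - 4*5*16 = 225 - 320 = -95
sqrt(|disc|) = sqrt(95) = 9.7468
Real part = -15/(2*5) = -1.5000
Imag part = 9.7468/(2*5) = 0.9747

-1.5000 ± 0.9747i


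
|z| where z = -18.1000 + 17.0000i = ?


|z| = sqrt((-18.1)^2 + 17^2) = sqrt(327.61 + 289) = sqrt(616.61) = 24.8316

|z| = 24.8316


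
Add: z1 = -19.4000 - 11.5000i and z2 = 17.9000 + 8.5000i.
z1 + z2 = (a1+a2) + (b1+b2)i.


Real: -19.4 + 17.9 = -1.5
Imag: -11.5 + 8.5 = -3

-1.5000 - 3.0000i


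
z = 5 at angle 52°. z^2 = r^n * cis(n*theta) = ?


r^2 = 5^2 = 25
n*theta = 2*52° = 104° = 104° (mod 360)
a = 25*cos(104°) = -6.0480
b = 25*sin(104°) = 24.2574

25 cis(104°) = -6.0480 + 24.2574i


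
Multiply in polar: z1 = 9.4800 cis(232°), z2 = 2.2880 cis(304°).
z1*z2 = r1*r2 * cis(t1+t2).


r = 9.4800 * 2.2880 = 21.6902
theta = 232° + 304° = 536° = 176° (mod 360)

21.6902 cis(176°)


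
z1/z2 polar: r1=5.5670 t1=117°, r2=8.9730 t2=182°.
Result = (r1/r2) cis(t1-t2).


r = 5.5670 / 8.9730 = 0.6204
theta = 117° - 182° = -65° = 295° (mod 360)

0.6204 cis(295°)


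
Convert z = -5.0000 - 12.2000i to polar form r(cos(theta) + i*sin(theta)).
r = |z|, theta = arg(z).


r = sqrt(25+148.84) = sqrt(173.84) = 13.1848
theta = atan2(-12.2, -5) = -112.2856 degrees

r = 13.1848, theta = -112.2856 degrees


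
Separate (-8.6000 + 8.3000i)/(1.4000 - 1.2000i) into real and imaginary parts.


Multiply by conjugate: (-8.6000 + 8.3000i)(1.4000 + 1.2000i) / (1.4^2 + (-1.2)^2)
Numerator real = -8.6*1.4 + 8.3*(-1.2) = -22
Numerator imag = 8.3*1.4 - (-8.6)*(-1.2) = 1.3
Denominator = 3.4
Re(z) = -22/3.4 = -6.4706
Im(z) = 1.3/3.4 = 0.3824

Re(z) = -6.4706, Im(z) = 0.3824


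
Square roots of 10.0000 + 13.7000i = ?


|z| = sqrt(100+187.69) = 16.9614
sqrt((|z|+a)/2) = sqrt((16.9614+10)/2) = sqrt(13.4807) = 3.6716
sqrt((|z|-a)/2) = sqrt((16.9614-10)/2) = sqrt(3.4807) = 1.8657

±(3.6716 + 1.8657i) i.e. 3.6716 + 1.8657i and -3.6716 - 1.8657i


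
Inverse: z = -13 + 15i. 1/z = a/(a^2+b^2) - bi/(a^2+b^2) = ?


|z|^2 = 169+225 = 394
1/z = (-13 - 15i)/394

1/z = -0.0330 - 0.0381i


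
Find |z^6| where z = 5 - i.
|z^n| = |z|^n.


|z| = sqrt(25+1) = sqrt(26) = 5.0990
|z^6| = |z|^6 = (sqrt(26))^6 = 26^3 = 17576

|z^6| = 17576


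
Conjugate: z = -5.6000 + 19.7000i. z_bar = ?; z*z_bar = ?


z_bar = -5.6000 - 19.7000i
z*z_bar = (-5.6)^2 + 19.7^2 = 31.36 + 388.09 = 419.45

z_bar = -5.6000 - 19.7000i, z*z_bar = 419.45


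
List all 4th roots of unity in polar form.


The 4th roots of unity are cis(360k/4°) for k=0..3
Angle step = 360/4 = 90°
Primitive root: cis(90°)
Primitive root = 0 + 1.0000i

4 roots at angles: 0°, 90°, 180°, 270°


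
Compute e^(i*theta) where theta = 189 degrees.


cos(189°) = -0.9877
sin(189°) = -0.1564

e^(i*189°) = -0.9877 - 0.1564i


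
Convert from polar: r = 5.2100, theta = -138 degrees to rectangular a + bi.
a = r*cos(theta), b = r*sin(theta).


a = 5.2100*cos(-138°) = 5.2100*(-0.74314) = -3.8718
b = 5.2100*sin(-138°) = 5.2100*(-0.66913) = -3.4862

-3.8718 - 3.4862i


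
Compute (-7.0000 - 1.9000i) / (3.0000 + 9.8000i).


Conjugate of z2 = 3.0000 - 9.8000i
Numerator: (-7.0000 - 1.9000i)(3.0000 - 9.8000i) = -39.6200 + 62.9000i
Denominator: 3^2 + 9.8^2 = 105.04
Result = (-39.6200 + 62.9000i)/105.04

-0.3772 + 0.5988i


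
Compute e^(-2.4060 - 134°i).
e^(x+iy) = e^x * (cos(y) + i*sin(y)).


e^-2.4060 = 0.09018
cos(-134°) = -0.6947
sin(-134°) = -0.7193
Real = 0.09018*(-0.6947) = -0.0626
Imag = 0.09018*(-0.7193) = -0.0649

-0.0626 - 0.0649i


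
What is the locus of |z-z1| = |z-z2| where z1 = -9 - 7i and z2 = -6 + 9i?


Equal distances means the locus is the perpendicular bisector of z1 and z2.
Midpoint = ((-9+(-6))/2, (-7+9)/2) = (-7.5000, 1.0000)

Perpendicular bisector through (-7.5000, 1.0000)


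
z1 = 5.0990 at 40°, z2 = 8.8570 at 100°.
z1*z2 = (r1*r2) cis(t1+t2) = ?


r = 5.0990 * 8.8570 = 45.1618
theta = 40° + 100° = 140° = 140° (mod 360)

45.1618 cis(140°)


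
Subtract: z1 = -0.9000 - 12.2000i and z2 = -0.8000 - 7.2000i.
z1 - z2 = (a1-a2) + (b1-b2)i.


Real: -0.9 + 0.8 = -0.1
Imag: -12.2 + 7.2 = -5

-0.1000 - 5.0000i


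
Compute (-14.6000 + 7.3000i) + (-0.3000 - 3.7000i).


Real: -14.6 - 0.3 = -14.9
Imag: 7.3 - 3.7 = 3.6

-14.9000 + 3.6000i


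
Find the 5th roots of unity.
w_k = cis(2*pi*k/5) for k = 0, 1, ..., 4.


The 5th roots of unity are cis(360k/5°) for k=0..4
Angle step = 360/5 = 72°
Primitive root: cis(72°)
Primitive root = 0.3090 + 0.9511i

5 roots at angles: 0°, 72°, 144°, 216°, 288°


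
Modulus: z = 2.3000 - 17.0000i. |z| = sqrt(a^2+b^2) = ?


|z| = sqrt(2.3^2 + (-17)^2) = sqrt(5.29 + 289) = sqrt(294.29) = 17.1549

|z| = 17.1549


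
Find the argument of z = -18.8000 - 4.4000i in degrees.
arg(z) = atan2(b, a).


Re = -18.8, Im = -4.4
arg = atan2(-4.4, -18.8) = -166.8274 degrees

arg(z) = -166.8274 degrees


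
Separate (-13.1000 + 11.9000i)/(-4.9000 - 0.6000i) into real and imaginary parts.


Multiply by conjugate: (-13.1000 + 11.9000i)(-4.9000 + 0.6000i) / ((-4.9)^2 + (-0.6)^2)
Numerator real = -13.1*(-4.9) + 11.9*(-0.6) = 57.05
Numerator imag = 11.9*(-4.9) - (-13.1)*(-0.6) = -66.17
Denominator = 24.37
Re(z) = 57.05/24.37 = 2.3410
Im(z) = -66.17/24.37 = -2.7152

Re(z) = 2.3410, Im(z) = -2.7152


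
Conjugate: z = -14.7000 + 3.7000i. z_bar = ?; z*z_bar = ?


z_bar = -14.7000 - 3.7000i
z*z_bar = (-14.7)^2 + 3.7^2 = 216.09 + 13.69 = 229.78

z_bar = -14.7000 - 3.7000i, z*z_bar = 229.78


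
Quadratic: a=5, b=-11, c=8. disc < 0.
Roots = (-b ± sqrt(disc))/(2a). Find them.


disc = (-11)^2 - 4*5*8 = 121 - 160 = -39
sqrt(|disc|) = sqrt(39) = 6.2450
Real part = 11/(2*5) = 1.1000
Imag part = 6.2450/(2*5) = 0.6245

1.1000 ± 0.6245i


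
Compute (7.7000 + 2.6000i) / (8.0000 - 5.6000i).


Conjugate of z2 = 8.0000 + 5.6000i
Numerator: (7.7000 + 2.6000i)(8.0000 + 5.6000i) = 47.0400 + 63.9200i
Denominator: 8^2 + (-5.6)^2 = 95.36
Result = (47.0400 + 63.9200i)/95.36

0.4933 + 0.6703i


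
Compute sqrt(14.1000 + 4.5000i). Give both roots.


|z| = sqrt(198.81+20.25) = 14.8007
sqrt((|z|+a)/2) = sqrt((14.8007+14.1)/2) = sqrt(14.4503) = 3.8014
sqrt((|z|-a)/2) = sqrt((14.8007-14.1)/2) = sqrt(0.3503) = 0.5919

±(3.8014 + 0.5919i) i.e. 3.8014 + 0.5919i and -3.8014 - 0.5919i


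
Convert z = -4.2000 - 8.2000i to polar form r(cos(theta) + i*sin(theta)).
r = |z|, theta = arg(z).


r = sqrt(17.64+67.24) = sqrt(84.88) = 9.2130
theta = atan2(-8.2, -4.2) = -117.1213 degrees

r = 9.2130, theta = -117.1213 degrees


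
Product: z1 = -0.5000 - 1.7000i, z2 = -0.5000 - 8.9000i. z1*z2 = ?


Real = -0.5*(-0.5) - (-1.7)*(-8.9) = 0.25 - 15.13 = -14.88
Imag = -0.5*(-8.9) - (0.5)*(-1.7) = 4.45 + 0.85 = 5.3

-14.8800 + 5.3000i


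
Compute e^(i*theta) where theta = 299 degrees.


cos(299°) = 0.4848
sin(299°) = -0.8746

e^(i*299°) = 0.4848 - 0.8746i


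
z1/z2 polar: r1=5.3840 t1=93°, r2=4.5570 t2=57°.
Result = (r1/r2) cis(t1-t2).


r = 5.3840 / 4.5570 = 1.1815
theta = 93° - 57° = 36° = 36° (mod 360)

1.1815 cis(36°)


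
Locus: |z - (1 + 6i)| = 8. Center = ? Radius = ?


|z - z0| = r is a circle with center z0 and radius r.
Center = (1, 6), radius = 8

Circle with center (1, 6) and radius 8


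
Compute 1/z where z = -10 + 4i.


|z|^2 = 100+16 = 116
1/z = (-10 - 4i)/116

1/z = -0.0862 - 0.0345i


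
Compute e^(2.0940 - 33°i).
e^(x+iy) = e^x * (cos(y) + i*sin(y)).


e^2.0940 = 8.11732
cos(-33°) = 0.83867
sin(-33°) = -0.54464
Real = 8.11732*0.83867 = 6.8078
Imag = 8.11732*(-0.54464) = -4.4210

6.8078 - 4.4210i


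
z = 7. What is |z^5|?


|z| = sqrt(49+0) = sqrt(49) = 7
|z^5| = |z|^5 = 7^5 = 16807

|z^5| = 16807


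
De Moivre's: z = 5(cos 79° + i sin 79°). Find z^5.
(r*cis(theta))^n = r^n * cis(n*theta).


r^5 = 5^5 = 3125
n*theta = 5*79° = 395° = 35° (mod 360)
a = 3125*cos(35°) = 2559.8501
b = 3125*sin(35°) = 1792.4264

3125 cis(35°) = 2559.8501 + 1792.4264i


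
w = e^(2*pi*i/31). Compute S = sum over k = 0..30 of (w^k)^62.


The roots are w_k = w^k with w = e^(2*pi*i/31), and (w^k)^62 = (w^62)^k.
So S = 1 + u + u^2 + ... + u^(30) with u = w^62.
62 = 2*31 + 0, so 62 is a multiple of 31 and u = (w^31)^2 = 1.
Every one of the 31 terms equals 1: S = 31

S = 31


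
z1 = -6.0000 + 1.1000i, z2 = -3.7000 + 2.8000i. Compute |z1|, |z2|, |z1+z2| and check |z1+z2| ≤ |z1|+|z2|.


|z1| = sqrt((-6)^2 + 1.1^2) = sqrt(37.21) = 6.1000
|z2| = sqrt((-3.7)^2 + 2.8^2) = sqrt(21.53) = 4.6400
z1+z2 = -9.7000 + 3.9000i
|z1+z2| = sqrt(109.3) = 10.4547
|z1|+|z2| = 6.1000 + 4.6400 = 10.7400

|z1+z2| = 10.4547 ≤ |z1|+|z2| = 10.7400 (verified)


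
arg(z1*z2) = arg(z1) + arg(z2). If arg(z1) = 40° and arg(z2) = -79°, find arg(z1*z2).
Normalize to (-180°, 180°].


arg(z1*z2) = 40° - 79° = -39°
Normalized to (-180°, 180°]: -39°

-39°


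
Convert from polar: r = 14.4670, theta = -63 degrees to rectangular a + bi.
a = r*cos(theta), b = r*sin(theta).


a = 14.4670*cos(-63°) = 14.4670*0.45399 = 6.5679
b = 14.4670*sin(-63°) = 14.4670*(-0.89101) = -12.8902

6.5679 - 12.8902i


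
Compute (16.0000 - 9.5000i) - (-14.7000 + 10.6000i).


Real: 16 + 14.7 = 30.7
Imag: -9.5 - 10.6 = -20.1

30.7000 - 20.1000i


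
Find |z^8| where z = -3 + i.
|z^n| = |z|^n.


|z| = sqrt(9+1) = sqrt(10) = 3.1623
|z^8| = |z|^8 = (sqrt(10))^8 = 10^4 = 10000

|z^8| = 10000


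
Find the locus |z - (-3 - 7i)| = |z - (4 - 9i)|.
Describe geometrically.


Equal distances means the locus is the perpendicular bisector of z1 and z2.
Midpoint = ((-3+4)/2, (-7+(-9))/2) = (0.5000, -8.0000)

Perpendicular bisector through (0.5000, -8.0000)


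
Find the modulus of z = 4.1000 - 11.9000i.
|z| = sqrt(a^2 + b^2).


|z| = sqrt(4.1^2 + (-11.9)^2) = sqrt(16.81 + 141.61) = sqrt(158.42) = 12.5865

|z| = 12.5865


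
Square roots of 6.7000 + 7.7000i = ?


|z| = sqrt(44.89+59.29) = 10.2069
sqrt((|z|+a)/2) = sqrt((10.2069+6.7)/2) = sqrt(8.4534) = 2.9075
sqrt((|z|-a)/2) = sqrt((10.2069-6.7)/2) = sqrt(1.7534) = 1.3242

±(2.9075 + 1.3242i) i.e. 2.9075 + 1.3242i and -2.9075 - 1.3242i


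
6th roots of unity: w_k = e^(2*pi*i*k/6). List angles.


The 6th roots of unity are cis(360k/6°) for k=0..5
Angle step = 360/6 = 60°
Primitive root: cis(60°)
Primitive root = 0.5000 + 0.8660i

6 roots at angles: 0°, 60°, 120°, 180°, 240°, 300°


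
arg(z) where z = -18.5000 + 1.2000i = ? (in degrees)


Re = -18.5, Im = 1.2
arg = atan2(1.2, -18.5) = 176.2887 degrees

arg(z) = 176.2887 degrees


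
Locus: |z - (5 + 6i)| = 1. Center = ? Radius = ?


|z - z0| = r is a circle with center z0 and radius r.
Center = (5, 6), radius = 1

Circle with center (5, 6) and radius 1
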